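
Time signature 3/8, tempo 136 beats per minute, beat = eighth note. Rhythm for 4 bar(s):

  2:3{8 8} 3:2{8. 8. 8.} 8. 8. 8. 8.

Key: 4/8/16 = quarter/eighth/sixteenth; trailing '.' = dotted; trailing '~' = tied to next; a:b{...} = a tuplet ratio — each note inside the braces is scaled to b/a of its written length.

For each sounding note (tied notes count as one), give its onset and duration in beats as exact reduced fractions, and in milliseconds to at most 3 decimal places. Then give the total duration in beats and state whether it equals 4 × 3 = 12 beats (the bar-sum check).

1) 0.0ms=0b +661.765ms=3/2b
2) 661.765ms=3/2b +661.765ms=3/2b
3) 1323.529ms=3b +441.176ms=1b
4) 1764.706ms=4b +441.176ms=1b
5) 2205.882ms=5b +441.176ms=1b
6) 2647.059ms=6b +661.765ms=3/2b
7) 3308.824ms=15/2b +661.765ms=3/2b
8) 3970.588ms=9b +661.765ms=3/2b
9) 4632.353ms=21/2b +661.765ms=3/2b
Σ=12b of 12 (136bpm 3/8) — PASS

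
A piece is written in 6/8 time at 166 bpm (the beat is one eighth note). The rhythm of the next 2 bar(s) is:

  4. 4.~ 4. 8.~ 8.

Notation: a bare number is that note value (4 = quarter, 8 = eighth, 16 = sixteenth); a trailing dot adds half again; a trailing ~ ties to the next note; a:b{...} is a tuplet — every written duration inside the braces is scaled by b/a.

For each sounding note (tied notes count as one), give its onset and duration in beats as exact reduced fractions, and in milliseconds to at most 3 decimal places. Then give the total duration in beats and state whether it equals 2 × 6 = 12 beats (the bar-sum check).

1) 0.0ms=0b +1084.337ms=3b
2) 1084.337ms=3b +2168.675ms=6b
3) 3253.012ms=9b +1084.337ms=3b
Σ=12b of 12 (166bpm 6/8) — PASS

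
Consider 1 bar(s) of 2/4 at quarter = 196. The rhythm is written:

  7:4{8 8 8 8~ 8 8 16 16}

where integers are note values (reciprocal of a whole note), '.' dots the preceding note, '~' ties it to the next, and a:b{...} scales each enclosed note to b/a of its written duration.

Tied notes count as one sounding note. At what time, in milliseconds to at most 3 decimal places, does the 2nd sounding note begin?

1. 0.0ms @ 0 + 87.464ms (2/7)
2. 87.464ms @ 2/7 + 87.464ms (2/7)
3. 174.927ms @ 4/7 + 87.464ms (2/7)
4. 262.391ms @ 6/7 + 174.927ms (4/7)
5. 437.318ms @ 10/7 + 87.464ms (2/7)
6. 524.781ms @ 12/7 + 43.732ms (1/7)
7. 568.513ms @ 13/7 + 43.732ms (1/7)

note 2 onset = 2/7b = 87.464ms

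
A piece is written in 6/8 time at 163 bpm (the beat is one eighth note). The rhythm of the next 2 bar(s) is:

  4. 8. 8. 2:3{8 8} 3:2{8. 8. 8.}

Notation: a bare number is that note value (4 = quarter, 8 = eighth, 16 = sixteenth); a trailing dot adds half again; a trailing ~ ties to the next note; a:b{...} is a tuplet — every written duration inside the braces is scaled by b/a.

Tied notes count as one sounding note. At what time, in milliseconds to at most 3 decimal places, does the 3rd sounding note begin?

note 3 onset = 9/2b = 1656.442ms

1. 0.0ms @ 0 + 1104.294ms (3)
2. 1104.294ms @ 3 + 552.147ms (3/2)
3. 1656.442ms @ 9/2 + 552.147ms (3/2)
4. 2208.589ms @ 6 + 552.147ms (3/2)
5. 2760.736ms @ 15/2 + 552.147ms (3/2)
6. 3312.883ms @ 9 + 368.098ms (1)
7. 3680.982ms @ 10 + 368.098ms (1)
8. 4049.08ms @ 11 + 368.098ms (1)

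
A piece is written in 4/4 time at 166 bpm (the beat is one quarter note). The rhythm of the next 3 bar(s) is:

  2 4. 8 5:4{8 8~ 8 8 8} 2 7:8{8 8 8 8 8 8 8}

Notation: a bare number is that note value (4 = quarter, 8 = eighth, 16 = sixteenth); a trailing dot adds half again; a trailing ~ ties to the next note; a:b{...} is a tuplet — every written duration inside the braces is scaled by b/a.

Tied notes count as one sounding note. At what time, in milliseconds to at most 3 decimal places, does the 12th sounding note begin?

note 12 onset = 68/7b = 3511.188ms

1. 0.0ms @ 0 + 722.892ms (2)
2. 722.892ms @ 2 + 542.169ms (3/2)
3. 1265.06ms @ 7/2 + 180.723ms (1/2)
4. 1445.783ms @ 4 + 144.578ms (2/5)
5. 1590.361ms @ 22/5 + 289.157ms (4/5)
6. 1879.518ms @ 26/5 + 144.578ms (2/5)
7. 2024.096ms @ 28/5 + 144.578ms (2/5)
8. 2168.675ms @ 6 + 722.892ms (2)
9. 2891.566ms @ 8 + 206.54ms (4/7)
10. 3098.107ms @ 60/7 + 206.54ms (4/7)
11. 3304.647ms @ 64/7 + 206.54ms (4/7)
12. 3511.188ms @ 68/7 + 206.54ms (4/7)
13. 3717.728ms @ 72/7 + 206.54ms (4/7)
14. 3924.269ms @ 76/7 + 206.54ms (4/7)
15. 4130.809ms @ 80/7 + 206.54ms (4/7)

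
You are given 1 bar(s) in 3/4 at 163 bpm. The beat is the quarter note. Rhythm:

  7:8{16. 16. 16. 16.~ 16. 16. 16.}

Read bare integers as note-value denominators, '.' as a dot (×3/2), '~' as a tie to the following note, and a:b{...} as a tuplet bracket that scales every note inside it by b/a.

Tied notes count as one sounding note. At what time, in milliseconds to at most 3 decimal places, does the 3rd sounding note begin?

note 3 onset = 6/7b = 315.513ms

1. 0.0ms @ 0 + 157.756ms (3/7)
2. 157.756ms @ 3/7 + 157.756ms (3/7)
3. 315.513ms @ 6/7 + 157.756ms (3/7)
4. 473.269ms @ 9/7 + 315.513ms (6/7)
5. 788.782ms @ 15/7 + 157.756ms (3/7)
6. 946.538ms @ 18/7 + 157.756ms (3/7)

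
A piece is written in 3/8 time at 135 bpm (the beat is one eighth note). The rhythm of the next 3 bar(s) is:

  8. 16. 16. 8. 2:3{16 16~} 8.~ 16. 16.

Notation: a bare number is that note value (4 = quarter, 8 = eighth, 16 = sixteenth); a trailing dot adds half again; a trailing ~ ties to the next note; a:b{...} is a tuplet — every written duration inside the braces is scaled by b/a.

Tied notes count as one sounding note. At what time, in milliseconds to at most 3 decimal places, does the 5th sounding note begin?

note 5 onset = 9/2b = 2000.0ms

1. 0.0ms @ 0 + 666.667ms (3/2)
2. 666.667ms @ 3/2 + 333.333ms (3/4)
3. 1000.0ms @ 9/4 + 333.333ms (3/4)
4. 1333.333ms @ 3 + 666.667ms (3/2)
5. 2000.0ms @ 9/2 + 333.333ms (3/4)
6. 2333.333ms @ 21/4 + 1333.333ms (3)
7. 3666.667ms @ 33/4 + 333.333ms (3/4)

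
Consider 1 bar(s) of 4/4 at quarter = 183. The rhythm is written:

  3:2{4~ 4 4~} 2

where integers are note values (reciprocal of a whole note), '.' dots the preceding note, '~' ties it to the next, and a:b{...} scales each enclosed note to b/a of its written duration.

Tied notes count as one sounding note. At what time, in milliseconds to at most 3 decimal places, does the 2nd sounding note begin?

note 2 onset = 4/3b = 437.158ms

1. 0.0ms @ 0 + 437.158ms (4/3)
2. 437.158ms @ 4/3 + 874.317ms (8/3)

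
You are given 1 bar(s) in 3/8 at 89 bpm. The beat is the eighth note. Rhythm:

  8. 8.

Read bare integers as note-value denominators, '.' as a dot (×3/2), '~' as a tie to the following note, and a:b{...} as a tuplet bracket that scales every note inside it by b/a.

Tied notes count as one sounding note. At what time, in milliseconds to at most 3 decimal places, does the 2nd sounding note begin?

1. 0.0ms @ 0 + 1011.236ms (3/2)
2. 1011.236ms @ 3/2 + 1011.236ms (3/2)

note 2 onset = 3/2b = 1011.236ms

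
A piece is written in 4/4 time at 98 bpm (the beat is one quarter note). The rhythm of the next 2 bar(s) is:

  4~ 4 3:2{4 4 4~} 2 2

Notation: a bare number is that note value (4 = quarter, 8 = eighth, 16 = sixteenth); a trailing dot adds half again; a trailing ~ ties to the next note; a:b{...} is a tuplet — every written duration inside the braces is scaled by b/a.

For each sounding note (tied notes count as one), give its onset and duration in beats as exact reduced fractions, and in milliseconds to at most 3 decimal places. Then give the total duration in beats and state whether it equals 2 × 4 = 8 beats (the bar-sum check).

1) 0.0ms=0b +1224.49ms=2b
2) 1224.49ms=2b +408.163ms=2/3b
3) 1632.653ms=8/3b +408.163ms=2/3b
4) 2040.816ms=10/3b +1632.653ms=8/3b
5) 3673.469ms=6b +1224.49ms=2b
Σ=8b of 8 (98bpm 4/4) — PASS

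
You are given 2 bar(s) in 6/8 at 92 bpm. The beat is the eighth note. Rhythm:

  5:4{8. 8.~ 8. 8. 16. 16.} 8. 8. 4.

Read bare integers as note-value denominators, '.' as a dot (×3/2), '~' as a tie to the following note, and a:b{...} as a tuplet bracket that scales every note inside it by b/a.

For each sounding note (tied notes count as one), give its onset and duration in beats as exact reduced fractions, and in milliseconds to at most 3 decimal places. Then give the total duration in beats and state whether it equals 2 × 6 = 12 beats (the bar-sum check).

1) 0.0ms=0b +782.609ms=6/5b
2) 782.609ms=6/5b +1565.217ms=12/5b
3) 2347.826ms=18/5b +782.609ms=6/5b
4) 3130.435ms=24/5b +391.304ms=3/5b
5) 3521.739ms=27/5b +391.304ms=3/5b
6) 3913.043ms=6b +978.261ms=3/2b
7) 4891.304ms=15/2b +978.261ms=3/2b
8) 5869.565ms=9b +1956.522ms=3b
Σ=12b of 12 (92bpm 6/8) — PASS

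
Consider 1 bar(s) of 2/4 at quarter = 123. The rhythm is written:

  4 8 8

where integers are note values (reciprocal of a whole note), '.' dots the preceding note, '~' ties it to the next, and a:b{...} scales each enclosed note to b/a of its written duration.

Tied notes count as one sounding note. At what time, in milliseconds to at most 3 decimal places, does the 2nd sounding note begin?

1. 0.0ms @ 0 + 487.805ms (1)
2. 487.805ms @ 1 + 243.902ms (1/2)
3. 731.707ms @ 3/2 + 243.902ms (1/2)

note 2 onset = 1b = 487.805ms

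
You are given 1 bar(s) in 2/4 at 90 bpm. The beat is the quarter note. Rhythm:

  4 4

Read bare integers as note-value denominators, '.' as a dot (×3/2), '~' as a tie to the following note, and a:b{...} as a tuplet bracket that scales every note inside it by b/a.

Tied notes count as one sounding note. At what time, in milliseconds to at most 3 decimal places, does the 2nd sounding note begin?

note 2 onset = 1b = 666.667ms

1. 0.0ms @ 0 + 666.667ms (1)
2. 666.667ms @ 1 + 666.667ms (1)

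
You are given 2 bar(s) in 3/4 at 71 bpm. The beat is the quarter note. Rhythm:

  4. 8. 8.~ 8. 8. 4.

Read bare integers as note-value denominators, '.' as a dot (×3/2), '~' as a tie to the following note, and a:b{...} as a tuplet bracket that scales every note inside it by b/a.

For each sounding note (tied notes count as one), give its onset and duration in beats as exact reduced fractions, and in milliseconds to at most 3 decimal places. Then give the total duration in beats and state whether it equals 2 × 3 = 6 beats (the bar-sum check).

1) 0.0ms=0b +1267.606ms=3/2b
2) 1267.606ms=3/2b +633.803ms=3/4b
3) 1901.408ms=9/4b +1267.606ms=3/2b
4) 3169.014ms=15/4b +633.803ms=3/4b
5) 3802.817ms=9/2b +1267.606ms=3/2b
Σ=6b of 6 (71bpm 3/4) — PASS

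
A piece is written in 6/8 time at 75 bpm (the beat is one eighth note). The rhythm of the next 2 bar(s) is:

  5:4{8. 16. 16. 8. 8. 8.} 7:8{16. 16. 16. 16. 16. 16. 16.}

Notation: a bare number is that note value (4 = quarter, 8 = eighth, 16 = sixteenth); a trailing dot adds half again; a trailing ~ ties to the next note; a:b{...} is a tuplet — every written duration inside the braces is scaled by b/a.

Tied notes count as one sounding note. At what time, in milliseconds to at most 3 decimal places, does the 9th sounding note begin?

note 9 onset = 54/7b = 6171.429ms

1. 0.0ms @ 0 + 960.0ms (6/5)
2. 960.0ms @ 6/5 + 480.0ms (3/5)
3. 1440.0ms @ 9/5 + 480.0ms (3/5)
4. 1920.0ms @ 12/5 + 960.0ms (6/5)
5. 2880.0ms @ 18/5 + 960.0ms (6/5)
6. 3840.0ms @ 24/5 + 960.0ms (6/5)
7. 4800.0ms @ 6 + 685.714ms (6/7)
8. 5485.714ms @ 48/7 + 685.714ms (6/7)
9. 6171.429ms @ 54/7 + 685.714ms (6/7)
10. 6857.143ms @ 60/7 + 685.714ms (6/7)
11. 7542.857ms @ 66/7 + 685.714ms (6/7)
12. 8228.571ms @ 72/7 + 685.714ms (6/7)
13. 8914.286ms @ 78/7 + 685.714ms (6/7)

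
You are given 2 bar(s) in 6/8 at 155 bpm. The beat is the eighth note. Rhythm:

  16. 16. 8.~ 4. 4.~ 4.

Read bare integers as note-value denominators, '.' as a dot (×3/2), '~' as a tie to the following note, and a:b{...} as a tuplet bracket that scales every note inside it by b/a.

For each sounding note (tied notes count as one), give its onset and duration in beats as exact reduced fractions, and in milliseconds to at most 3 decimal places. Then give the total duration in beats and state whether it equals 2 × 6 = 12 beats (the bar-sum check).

1) 0.0ms=0b +290.323ms=3/4b
2) 290.323ms=3/4b +290.323ms=3/4b
3) 580.645ms=3/2b +1741.935ms=9/2b
4) 2322.581ms=6b +2322.581ms=6b
Σ=12b of 12 (155bpm 6/8) — PASS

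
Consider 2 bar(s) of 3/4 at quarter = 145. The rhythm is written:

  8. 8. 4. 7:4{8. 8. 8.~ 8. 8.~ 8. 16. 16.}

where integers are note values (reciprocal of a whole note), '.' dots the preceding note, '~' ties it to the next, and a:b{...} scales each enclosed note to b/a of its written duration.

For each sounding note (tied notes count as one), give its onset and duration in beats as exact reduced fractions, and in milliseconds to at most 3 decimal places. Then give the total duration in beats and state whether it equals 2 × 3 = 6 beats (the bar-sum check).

1) 0.0ms=0b +310.345ms=3/4b
2) 310.345ms=3/4b +310.345ms=3/4b
3) 620.69ms=3/2b +620.69ms=3/2b
4) 1241.379ms=3b +177.34ms=3/7b
5) 1418.719ms=24/7b +177.34ms=3/7b
6) 1596.059ms=27/7b +354.68ms=6/7b
7) 1950.739ms=33/7b +354.68ms=6/7b
8) 2305.419ms=39/7b +88.67ms=3/14b
9) 2394.089ms=81/14b +88.67ms=3/14b
Σ=6b of 6 (145bpm 3/4) — PASS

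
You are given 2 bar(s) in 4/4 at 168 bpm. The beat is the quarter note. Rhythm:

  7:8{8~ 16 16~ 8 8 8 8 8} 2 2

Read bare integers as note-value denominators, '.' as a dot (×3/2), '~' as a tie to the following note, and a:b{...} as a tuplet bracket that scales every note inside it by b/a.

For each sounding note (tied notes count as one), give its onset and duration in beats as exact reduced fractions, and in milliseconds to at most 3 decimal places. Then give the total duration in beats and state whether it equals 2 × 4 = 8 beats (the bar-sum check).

1) 0.0ms=0b +306.122ms=6/7b
2) 306.122ms=6/7b +306.122ms=6/7b
3) 612.245ms=12/7b +204.082ms=4/7b
4) 816.327ms=16/7b +204.082ms=4/7b
5) 1020.408ms=20/7b +204.082ms=4/7b
6) 1224.49ms=24/7b +204.082ms=4/7b
7) 1428.571ms=4b +714.286ms=2b
8) 2142.857ms=6b +714.286ms=2b
Σ=8b of 8 (168bpm 4/4) — PASS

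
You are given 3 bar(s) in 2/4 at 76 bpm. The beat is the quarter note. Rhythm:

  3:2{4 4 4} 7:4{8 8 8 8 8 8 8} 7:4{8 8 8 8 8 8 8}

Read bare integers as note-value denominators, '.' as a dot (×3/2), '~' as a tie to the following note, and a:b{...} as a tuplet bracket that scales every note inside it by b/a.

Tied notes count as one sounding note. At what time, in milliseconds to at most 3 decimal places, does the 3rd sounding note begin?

note 3 onset = 4/3b = 1052.632ms

1. 0.0ms @ 0 + 526.316ms (2/3)
2. 526.316ms @ 2/3 + 526.316ms (2/3)
3. 1052.632ms @ 4/3 + 526.316ms (2/3)
4. 1578.947ms @ 2 + 225.564ms (2/7)
5. 1804.511ms @ 16/7 + 225.564ms (2/7)
6. 2030.075ms @ 18/7 + 225.564ms (2/7)
7. 2255.639ms @ 20/7 + 225.564ms (2/7)
8. 2481.203ms @ 22/7 + 225.564ms (2/7)
9. 2706.767ms @ 24/7 + 225.564ms (2/7)
10. 2932.331ms @ 26/7 + 225.564ms (2/7)
11. 3157.895ms @ 4 + 225.564ms (2/7)
12. 3383.459ms @ 30/7 + 225.564ms (2/7)
13. 3609.023ms @ 32/7 + 225.564ms (2/7)
14. 3834.586ms @ 34/7 + 225.564ms (2/7)
15. 4060.15ms @ 36/7 + 225.564ms (2/7)
16. 4285.714ms @ 38/7 + 225.564ms (2/7)
17. 4511.278ms @ 40/7 + 225.564ms (2/7)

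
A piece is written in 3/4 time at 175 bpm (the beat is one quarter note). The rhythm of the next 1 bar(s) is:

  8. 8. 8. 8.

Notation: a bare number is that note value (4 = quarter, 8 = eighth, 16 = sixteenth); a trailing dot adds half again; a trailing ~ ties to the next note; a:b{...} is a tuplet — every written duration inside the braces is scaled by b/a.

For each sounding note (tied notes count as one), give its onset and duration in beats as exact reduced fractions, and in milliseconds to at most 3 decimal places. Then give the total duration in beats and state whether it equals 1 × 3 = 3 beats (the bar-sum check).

1) 0.0ms=0b +257.143ms=3/4b
2) 257.143ms=3/4b +257.143ms=3/4b
3) 514.286ms=3/2b +257.143ms=3/4b
4) 771.429ms=9/4b +257.143ms=3/4b
Σ=3b of 3 (175bpm 3/4) — PASS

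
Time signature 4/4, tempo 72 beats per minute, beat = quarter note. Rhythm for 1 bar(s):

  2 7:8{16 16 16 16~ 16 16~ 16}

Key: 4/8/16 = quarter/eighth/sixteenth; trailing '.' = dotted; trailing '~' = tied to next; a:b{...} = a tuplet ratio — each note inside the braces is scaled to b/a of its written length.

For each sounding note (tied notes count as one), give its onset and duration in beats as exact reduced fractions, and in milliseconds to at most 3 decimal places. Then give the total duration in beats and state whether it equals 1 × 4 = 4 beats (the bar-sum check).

1) 0.0ms=0b +1666.667ms=2b
2) 1666.667ms=2b +238.095ms=2/7b
3) 1904.762ms=16/7b +238.095ms=2/7b
4) 2142.857ms=18/7b +238.095ms=2/7b
5) 2380.952ms=20/7b +476.19ms=4/7b
6) 2857.143ms=24/7b +476.19ms=4/7b
Σ=4b of 4 (72bpm 4/4) — PASS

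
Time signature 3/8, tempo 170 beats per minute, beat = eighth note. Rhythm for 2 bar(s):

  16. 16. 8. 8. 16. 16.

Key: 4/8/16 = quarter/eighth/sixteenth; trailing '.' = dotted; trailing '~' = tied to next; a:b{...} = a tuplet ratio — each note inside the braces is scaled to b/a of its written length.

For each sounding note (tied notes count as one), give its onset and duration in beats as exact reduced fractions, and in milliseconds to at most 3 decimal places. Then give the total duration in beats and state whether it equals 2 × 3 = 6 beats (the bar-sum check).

1) 0.0ms=0b +264.706ms=3/4b
2) 264.706ms=3/4b +264.706ms=3/4b
3) 529.412ms=3/2b +529.412ms=3/2b
4) 1058.824ms=3b +529.412ms=3/2b
5) 1588.235ms=9/2b +264.706ms=3/4b
6) 1852.941ms=21/4b +264.706ms=3/4b
Σ=6b of 6 (170bpm 3/8) — PASS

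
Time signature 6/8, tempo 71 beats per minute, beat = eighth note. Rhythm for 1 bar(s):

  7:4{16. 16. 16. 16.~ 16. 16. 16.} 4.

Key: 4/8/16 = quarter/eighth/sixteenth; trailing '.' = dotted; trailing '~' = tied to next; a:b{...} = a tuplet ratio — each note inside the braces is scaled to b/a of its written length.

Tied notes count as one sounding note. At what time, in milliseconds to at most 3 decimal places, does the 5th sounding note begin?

1. 0.0ms @ 0 + 362.173ms (3/7)
2. 362.173ms @ 3/7 + 362.173ms (3/7)
3. 724.346ms @ 6/7 + 362.173ms (3/7)
4. 1086.519ms @ 9/7 + 724.346ms (6/7)
5. 1810.865ms @ 15/7 + 362.173ms (3/7)
6. 2173.038ms @ 18/7 + 362.173ms (3/7)
7. 2535.211ms @ 3 + 2535.211ms (3)

note 5 onset = 15/7b = 1810.865ms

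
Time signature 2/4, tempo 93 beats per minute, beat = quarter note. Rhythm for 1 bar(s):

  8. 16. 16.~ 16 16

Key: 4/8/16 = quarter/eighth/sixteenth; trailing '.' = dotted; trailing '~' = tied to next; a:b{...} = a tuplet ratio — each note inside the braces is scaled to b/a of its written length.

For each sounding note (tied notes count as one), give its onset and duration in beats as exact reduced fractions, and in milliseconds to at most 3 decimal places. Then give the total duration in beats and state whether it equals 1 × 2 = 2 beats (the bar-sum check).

1) 0.0ms=0b +483.871ms=3/4b
2) 483.871ms=3/4b +241.935ms=3/8b
3) 725.806ms=9/8b +403.226ms=5/8b
4) 1129.032ms=7/4b +161.29ms=1/4b
Σ=2b of 2 (93bpm 2/4) — PASS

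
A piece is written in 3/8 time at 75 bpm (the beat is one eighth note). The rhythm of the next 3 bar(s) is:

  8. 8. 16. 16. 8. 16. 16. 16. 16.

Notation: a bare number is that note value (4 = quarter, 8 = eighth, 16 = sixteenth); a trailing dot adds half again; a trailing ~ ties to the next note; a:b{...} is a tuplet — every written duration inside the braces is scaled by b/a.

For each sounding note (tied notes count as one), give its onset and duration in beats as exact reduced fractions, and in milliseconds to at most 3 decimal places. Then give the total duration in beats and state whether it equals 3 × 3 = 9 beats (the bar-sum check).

1) 0.0ms=0b +1200.0ms=3/2b
2) 1200.0ms=3/2b +1200.0ms=3/2b
3) 2400.0ms=3b +600.0ms=3/4b
4) 3000.0ms=15/4b +600.0ms=3/4b
5) 3600.0ms=9/2b +1200.0ms=3/2b
6) 4800.0ms=6b +600.0ms=3/4b
7) 5400.0ms=27/4b +600.0ms=3/4b
8) 6000.0ms=15/2b +600.0ms=3/4b
9) 6600.0ms=33/4b +600.0ms=3/4b
Σ=9b of 9 (75bpm 3/8) — PASS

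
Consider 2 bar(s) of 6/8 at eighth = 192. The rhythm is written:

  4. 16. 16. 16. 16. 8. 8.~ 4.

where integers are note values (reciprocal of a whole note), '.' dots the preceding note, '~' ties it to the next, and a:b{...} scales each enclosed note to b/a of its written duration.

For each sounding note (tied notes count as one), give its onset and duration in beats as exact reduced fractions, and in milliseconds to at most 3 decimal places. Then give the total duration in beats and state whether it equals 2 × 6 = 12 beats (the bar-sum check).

1) 0.0ms=0b +937.5ms=3b
2) 937.5ms=3b +234.375ms=3/4b
3) 1171.875ms=15/4b +234.375ms=3/4b
4) 1406.25ms=9/2b +234.375ms=3/4b
5) 1640.625ms=21/4b +234.375ms=3/4b
6) 1875.0ms=6b +468.75ms=3/2b
7) 2343.75ms=15/2b +1406.25ms=9/2b
Σ=12b of 12 (192bpm 6/8) — PASS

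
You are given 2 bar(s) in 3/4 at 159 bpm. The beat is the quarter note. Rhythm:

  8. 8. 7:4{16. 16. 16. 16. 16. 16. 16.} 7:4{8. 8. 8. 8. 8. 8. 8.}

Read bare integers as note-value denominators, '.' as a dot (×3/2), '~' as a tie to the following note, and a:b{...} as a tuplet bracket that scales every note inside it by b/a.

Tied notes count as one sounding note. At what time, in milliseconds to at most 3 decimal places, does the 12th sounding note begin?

1. 0.0ms @ 0 + 283.019ms (3/4)
2. 283.019ms @ 3/4 + 283.019ms (3/4)
3. 566.038ms @ 3/2 + 80.863ms (3/14)
4. 646.9ms @ 12/7 + 80.863ms (3/14)
5. 727.763ms @ 27/14 + 80.863ms (3/14)
6. 808.625ms @ 15/7 + 80.863ms (3/14)
7. 889.488ms @ 33/14 + 80.863ms (3/14)
8. 970.35ms @ 18/7 + 80.863ms (3/14)
9. 1051.213ms @ 39/14 + 80.863ms (3/14)
10. 1132.075ms @ 3 + 161.725ms (3/7)
11. 1293.801ms @ 24/7 + 161.725ms (3/7)
12. 1455.526ms @ 27/7 + 161.725ms (3/7)
13. 1617.251ms @ 30/7 + 161.725ms (3/7)
14. 1778.976ms @ 33/7 + 161.725ms (3/7)
15. 1940.701ms @ 36/7 + 161.725ms (3/7)
16. 2102.426ms @ 39/7 + 161.725ms (3/7)

note 12 onset = 27/7b = 1455.526ms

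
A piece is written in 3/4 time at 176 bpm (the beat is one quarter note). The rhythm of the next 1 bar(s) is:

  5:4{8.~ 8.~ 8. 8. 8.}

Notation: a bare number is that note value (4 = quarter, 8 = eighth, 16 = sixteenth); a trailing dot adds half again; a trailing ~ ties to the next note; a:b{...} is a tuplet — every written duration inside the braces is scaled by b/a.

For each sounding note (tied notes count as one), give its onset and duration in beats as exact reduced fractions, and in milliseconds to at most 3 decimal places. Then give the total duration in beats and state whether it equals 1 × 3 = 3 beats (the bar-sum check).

1) 0.0ms=0b +613.636ms=9/5b
2) 613.636ms=9/5b +204.545ms=3/5b
3) 818.182ms=12/5b +204.545ms=3/5b
Σ=3b of 3 (176bpm 3/4) — PASS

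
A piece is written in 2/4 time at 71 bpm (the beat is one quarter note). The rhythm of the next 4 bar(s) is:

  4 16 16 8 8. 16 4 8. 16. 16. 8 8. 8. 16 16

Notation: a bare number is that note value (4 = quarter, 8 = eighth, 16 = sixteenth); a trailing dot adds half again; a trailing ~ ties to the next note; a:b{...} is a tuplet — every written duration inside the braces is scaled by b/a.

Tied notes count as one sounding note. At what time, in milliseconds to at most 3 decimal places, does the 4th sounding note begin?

1. 0.0ms @ 0 + 845.07ms (1)
2. 845.07ms @ 1 + 211.268ms (1/4)
3. 1056.338ms @ 5/4 + 211.268ms (1/4)
4. 1267.606ms @ 3/2 + 422.535ms (1/2)
5. 1690.141ms @ 2 + 633.803ms (3/4)
6. 2323.944ms @ 11/4 + 211.268ms (1/4)
7. 2535.211ms @ 3 + 845.07ms (1)
8. 3380.282ms @ 4 + 633.803ms (3/4)
9. 4014.085ms @ 19/4 + 316.901ms (3/8)
10. 4330.986ms @ 41/8 + 316.901ms (3/8)
11. 4647.887ms @ 11/2 + 422.535ms (1/2)
12. 5070.423ms @ 6 + 633.803ms (3/4)
13. 5704.225ms @ 27/4 + 633.803ms (3/4)
14. 6338.028ms @ 15/2 + 211.268ms (1/4)
15. 6549.296ms @ 31/4 + 211.268ms (1/4)

note 4 onset = 3/2b = 1267.606ms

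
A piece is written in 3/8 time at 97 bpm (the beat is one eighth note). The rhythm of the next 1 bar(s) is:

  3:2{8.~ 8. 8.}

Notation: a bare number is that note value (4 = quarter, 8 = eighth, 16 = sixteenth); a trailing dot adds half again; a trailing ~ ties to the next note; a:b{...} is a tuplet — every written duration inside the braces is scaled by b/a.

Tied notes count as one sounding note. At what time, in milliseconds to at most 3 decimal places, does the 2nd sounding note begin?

1. 0.0ms @ 0 + 1237.113ms (2)
2. 1237.113ms @ 2 + 618.557ms (1)

note 2 onset = 2b = 1237.113ms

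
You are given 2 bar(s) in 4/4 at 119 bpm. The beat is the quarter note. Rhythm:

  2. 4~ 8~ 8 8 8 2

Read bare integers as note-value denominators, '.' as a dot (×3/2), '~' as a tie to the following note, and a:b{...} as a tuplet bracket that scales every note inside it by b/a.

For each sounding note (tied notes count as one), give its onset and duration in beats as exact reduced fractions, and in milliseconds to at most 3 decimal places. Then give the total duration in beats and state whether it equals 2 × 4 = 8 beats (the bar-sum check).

1) 0.0ms=0b +1512.605ms=3b
2) 1512.605ms=3b +1008.403ms=2b
3) 2521.008ms=5b +252.101ms=1/2b
4) 2773.109ms=11/2b +252.101ms=1/2b
5) 3025.21ms=6b +1008.403ms=2b
Σ=8b of 8 (119bpm 4/4) — PASS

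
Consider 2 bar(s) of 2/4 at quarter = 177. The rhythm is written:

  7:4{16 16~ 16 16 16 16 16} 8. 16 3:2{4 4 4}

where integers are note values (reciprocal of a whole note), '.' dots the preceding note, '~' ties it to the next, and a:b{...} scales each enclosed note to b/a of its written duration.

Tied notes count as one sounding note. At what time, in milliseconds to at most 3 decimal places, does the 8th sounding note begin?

1. 0.0ms @ 0 + 48.426ms (1/7)
2. 48.426ms @ 1/7 + 96.852ms (2/7)
3. 145.278ms @ 3/7 + 48.426ms (1/7)
4. 193.705ms @ 4/7 + 48.426ms (1/7)
5. 242.131ms @ 5/7 + 48.426ms (1/7)
6. 290.557ms @ 6/7 + 48.426ms (1/7)
7. 338.983ms @ 1 + 254.237ms (3/4)
8. 593.22ms @ 7/4 + 84.746ms (1/4)
9. 677.966ms @ 2 + 225.989ms (2/3)
10. 903.955ms @ 8/3 + 225.989ms (2/3)
11. 1129.944ms @ 10/3 + 225.989ms (2/3)

note 8 onset = 7/4b = 593.22ms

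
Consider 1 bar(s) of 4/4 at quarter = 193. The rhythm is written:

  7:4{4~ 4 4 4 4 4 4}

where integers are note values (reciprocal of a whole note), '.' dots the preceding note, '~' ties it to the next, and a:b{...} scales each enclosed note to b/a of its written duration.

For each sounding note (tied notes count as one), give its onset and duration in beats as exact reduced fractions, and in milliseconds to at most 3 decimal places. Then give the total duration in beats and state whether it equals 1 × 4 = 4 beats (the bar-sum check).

1) 0.0ms=0b +355.292ms=8/7b
2) 355.292ms=8/7b +177.646ms=4/7b
3) 532.939ms=12/7b +177.646ms=4/7b
4) 710.585ms=16/7b +177.646ms=4/7b
5) 888.231ms=20/7b +177.646ms=4/7b
6) 1065.877ms=24/7b +177.646ms=4/7b
Σ=4b of 4 (193bpm 4/4) — PASS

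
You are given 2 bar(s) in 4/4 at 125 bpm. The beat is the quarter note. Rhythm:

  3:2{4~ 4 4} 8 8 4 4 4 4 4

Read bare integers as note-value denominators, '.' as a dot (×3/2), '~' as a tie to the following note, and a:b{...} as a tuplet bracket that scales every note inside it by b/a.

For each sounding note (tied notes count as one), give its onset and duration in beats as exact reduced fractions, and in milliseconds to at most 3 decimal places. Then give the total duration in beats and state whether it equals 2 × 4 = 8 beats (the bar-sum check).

1) 0.0ms=0b +640.0ms=4/3b
2) 640.0ms=4/3b +320.0ms=2/3b
3) 960.0ms=2b +240.0ms=1/2b
4) 1200.0ms=5/2b +240.0ms=1/2b
5) 1440.0ms=3b +480.0ms=1b
6) 1920.0ms=4b +480.0ms=1b
7) 2400.0ms=5b +480.0ms=1b
8) 2880.0ms=6b +480.0ms=1b
9) 3360.0ms=7b +480.0ms=1b
Σ=8b of 8 (125bpm 4/4) — PASS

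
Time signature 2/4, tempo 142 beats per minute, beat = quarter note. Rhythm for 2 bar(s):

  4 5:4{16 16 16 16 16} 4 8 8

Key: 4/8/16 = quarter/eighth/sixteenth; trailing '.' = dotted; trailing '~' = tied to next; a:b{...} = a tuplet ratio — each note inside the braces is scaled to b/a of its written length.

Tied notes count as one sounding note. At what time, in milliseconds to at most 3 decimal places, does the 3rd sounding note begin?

1. 0.0ms @ 0 + 422.535ms (1)
2. 422.535ms @ 1 + 84.507ms (1/5)
3. 507.042ms @ 6/5 + 84.507ms (1/5)
4. 591.549ms @ 7/5 + 84.507ms (1/5)
5. 676.056ms @ 8/5 + 84.507ms (1/5)
6. 760.563ms @ 9/5 + 84.507ms (1/5)
7. 845.07ms @ 2 + 422.535ms (1)
8. 1267.606ms @ 3 + 211.268ms (1/2)
9. 1478.873ms @ 7/2 + 211.268ms (1/2)

note 3 onset = 6/5b = 507.042ms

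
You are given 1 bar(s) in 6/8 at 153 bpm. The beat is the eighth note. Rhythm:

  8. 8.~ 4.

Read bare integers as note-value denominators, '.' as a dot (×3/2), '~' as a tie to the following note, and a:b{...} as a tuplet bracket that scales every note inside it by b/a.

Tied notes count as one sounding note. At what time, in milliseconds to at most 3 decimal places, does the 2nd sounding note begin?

1. 0.0ms @ 0 + 588.235ms (3/2)
2. 588.235ms @ 3/2 + 1764.706ms (9/2)

note 2 onset = 3/2b = 588.235ms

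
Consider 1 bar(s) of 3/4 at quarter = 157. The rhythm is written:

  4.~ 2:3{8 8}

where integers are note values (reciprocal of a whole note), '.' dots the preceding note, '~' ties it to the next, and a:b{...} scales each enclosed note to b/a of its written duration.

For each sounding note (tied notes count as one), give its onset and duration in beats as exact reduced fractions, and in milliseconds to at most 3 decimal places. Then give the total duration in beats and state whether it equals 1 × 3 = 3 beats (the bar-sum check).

1) 0.0ms=0b +859.873ms=9/4b
2) 859.873ms=9/4b +286.624ms=3/4b
Σ=3b of 3 (157bpm 3/4) — PASS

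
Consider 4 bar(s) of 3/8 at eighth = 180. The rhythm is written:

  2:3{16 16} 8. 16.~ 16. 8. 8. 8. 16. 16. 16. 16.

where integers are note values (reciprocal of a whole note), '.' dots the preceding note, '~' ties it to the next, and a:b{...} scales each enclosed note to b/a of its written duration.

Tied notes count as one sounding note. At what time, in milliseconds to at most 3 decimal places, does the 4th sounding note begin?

1. 0.0ms @ 0 + 250.0ms (3/4)
2. 250.0ms @ 3/4 + 250.0ms (3/4)
3. 500.0ms @ 3/2 + 500.0ms (3/2)
4. 1000.0ms @ 3 + 500.0ms (3/2)
5. 1500.0ms @ 9/2 + 500.0ms (3/2)
6. 2000.0ms @ 6 + 500.0ms (3/2)
7. 2500.0ms @ 15/2 + 500.0ms (3/2)
8. 3000.0ms @ 9 + 250.0ms (3/4)
9. 3250.0ms @ 39/4 + 250.0ms (3/4)
10. 3500.0ms @ 21/2 + 250.0ms (3/4)
11. 3750.0ms @ 45/4 + 250.0ms (3/4)

note 4 onset = 3b = 1000.0ms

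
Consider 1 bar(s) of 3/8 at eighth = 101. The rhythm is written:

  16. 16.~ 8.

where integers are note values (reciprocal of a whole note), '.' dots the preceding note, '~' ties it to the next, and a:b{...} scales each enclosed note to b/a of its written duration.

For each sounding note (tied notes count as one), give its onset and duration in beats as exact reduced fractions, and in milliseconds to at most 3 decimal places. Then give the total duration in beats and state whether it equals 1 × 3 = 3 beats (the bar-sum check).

1) 0.0ms=0b +445.545ms=3/4b
2) 445.545ms=3/4b +1336.634ms=9/4b
Σ=3b of 3 (101bpm 3/8) — PASS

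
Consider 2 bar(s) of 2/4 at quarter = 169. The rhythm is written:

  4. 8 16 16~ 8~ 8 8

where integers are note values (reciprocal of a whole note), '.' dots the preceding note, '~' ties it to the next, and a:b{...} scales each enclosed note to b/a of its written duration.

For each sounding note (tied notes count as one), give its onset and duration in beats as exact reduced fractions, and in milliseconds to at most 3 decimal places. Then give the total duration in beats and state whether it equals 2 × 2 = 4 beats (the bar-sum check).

1) 0.0ms=0b +532.544ms=3/2b
2) 532.544ms=3/2b +177.515ms=1/2b
3) 710.059ms=2b +88.757ms=1/4b
4) 798.817ms=9/4b +443.787ms=5/4b
5) 1242.604ms=7/2b +177.515ms=1/2b
Σ=4b of 4 (169bpm 2/4) — PASS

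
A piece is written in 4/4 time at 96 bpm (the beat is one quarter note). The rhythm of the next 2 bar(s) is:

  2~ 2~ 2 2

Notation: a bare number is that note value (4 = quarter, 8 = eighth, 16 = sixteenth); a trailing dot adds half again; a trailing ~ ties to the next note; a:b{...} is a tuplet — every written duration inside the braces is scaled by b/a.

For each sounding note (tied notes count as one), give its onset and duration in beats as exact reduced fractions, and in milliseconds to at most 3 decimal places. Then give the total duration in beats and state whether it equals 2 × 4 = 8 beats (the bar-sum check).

1) 0.0ms=0b +3750.0ms=6b
2) 3750.0ms=6b +1250.0ms=2b
Σ=8b of 8 (96bpm 4/4) — PASS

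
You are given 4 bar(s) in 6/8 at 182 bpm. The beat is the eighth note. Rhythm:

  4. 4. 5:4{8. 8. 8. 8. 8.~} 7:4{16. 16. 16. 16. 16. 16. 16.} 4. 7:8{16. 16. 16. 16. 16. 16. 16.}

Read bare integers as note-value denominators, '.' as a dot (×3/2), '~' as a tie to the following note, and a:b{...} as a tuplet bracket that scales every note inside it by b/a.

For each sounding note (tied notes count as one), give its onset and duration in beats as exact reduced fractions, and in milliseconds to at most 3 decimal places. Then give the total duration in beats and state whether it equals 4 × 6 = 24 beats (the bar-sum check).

1) 0.0ms=0b +989.011ms=3b
2) 989.011ms=3b +989.011ms=3b
3) 1978.022ms=6b +395.604ms=6/5b
4) 2373.626ms=36/5b +395.604ms=6/5b
5) 2769.231ms=42/5b +395.604ms=6/5b
6) 3164.835ms=48/5b +395.604ms=6/5b
7) 3560.44ms=54/5b +536.892ms=57/35b
8) 4097.331ms=87/7b +141.287ms=3/7b
9) 4238.619ms=90/7b +141.287ms=3/7b
10) 4379.906ms=93/7b +141.287ms=3/7b
11) 4521.193ms=96/7b +141.287ms=3/7b
12) 4662.48ms=99/7b +141.287ms=3/7b
13) 4803.768ms=102/7b +141.287ms=3/7b
14) 4945.055ms=15b +989.011ms=3b
15) 5934.066ms=18b +282.575ms=6/7b
16) 6216.641ms=132/7b +282.575ms=6/7b
17) 6499.215ms=138/7b +282.575ms=6/7b
18) 6781.79ms=144/7b +282.575ms=6/7b
19) 7064.364ms=150/7b +282.575ms=6/7b
20) 7346.939ms=156/7b +282.575ms=6/7b
21) 7629.513ms=162/7b +282.575ms=6/7b
Σ=24b of 24 (182bpm 6/8) — PASS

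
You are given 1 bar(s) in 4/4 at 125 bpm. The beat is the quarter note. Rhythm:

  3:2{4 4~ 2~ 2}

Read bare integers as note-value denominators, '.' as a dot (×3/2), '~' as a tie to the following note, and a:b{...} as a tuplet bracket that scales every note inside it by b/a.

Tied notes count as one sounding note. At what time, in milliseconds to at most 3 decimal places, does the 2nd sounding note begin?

1. 0.0ms @ 0 + 320.0ms (2/3)
2. 320.0ms @ 2/3 + 1600.0ms (10/3)

note 2 onset = 2/3b = 320.0ms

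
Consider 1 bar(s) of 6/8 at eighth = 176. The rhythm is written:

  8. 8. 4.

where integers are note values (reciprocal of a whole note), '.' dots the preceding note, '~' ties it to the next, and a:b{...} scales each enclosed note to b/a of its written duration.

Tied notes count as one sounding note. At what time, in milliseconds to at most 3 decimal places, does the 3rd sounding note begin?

1. 0.0ms @ 0 + 511.364ms (3/2)
2. 511.364ms @ 3/2 + 511.364ms (3/2)
3. 1022.727ms @ 3 + 1022.727ms (3)

note 3 onset = 3b = 1022.727ms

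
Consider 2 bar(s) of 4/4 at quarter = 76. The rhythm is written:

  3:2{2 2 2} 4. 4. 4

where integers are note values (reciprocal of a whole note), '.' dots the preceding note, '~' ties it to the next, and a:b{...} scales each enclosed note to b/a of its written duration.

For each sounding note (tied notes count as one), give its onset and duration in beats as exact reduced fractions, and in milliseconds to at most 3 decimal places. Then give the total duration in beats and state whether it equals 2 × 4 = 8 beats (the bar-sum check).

1) 0.0ms=0b +1052.632ms=4/3b
2) 1052.632ms=4/3b +1052.632ms=4/3b
3) 2105.263ms=8/3b +1052.632ms=4/3b
4) 3157.895ms=4b +1184.211ms=3/2b
5) 4342.105ms=11/2b +1184.211ms=3/2b
6) 5526.316ms=7b +789.474ms=1b
Σ=8b of 8 (76bpm 4/4) — PASS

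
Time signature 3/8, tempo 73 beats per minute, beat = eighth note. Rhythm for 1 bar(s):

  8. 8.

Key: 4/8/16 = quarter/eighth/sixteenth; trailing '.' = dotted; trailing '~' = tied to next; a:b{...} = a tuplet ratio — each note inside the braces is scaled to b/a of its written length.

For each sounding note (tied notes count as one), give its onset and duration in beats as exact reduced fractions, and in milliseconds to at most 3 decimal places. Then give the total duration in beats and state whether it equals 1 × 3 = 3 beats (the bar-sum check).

1) 0.0ms=0b +1232.877ms=3/2b
2) 1232.877ms=3/2b +1232.877ms=3/2b
Σ=3b of 3 (73bpm 3/8) — PASS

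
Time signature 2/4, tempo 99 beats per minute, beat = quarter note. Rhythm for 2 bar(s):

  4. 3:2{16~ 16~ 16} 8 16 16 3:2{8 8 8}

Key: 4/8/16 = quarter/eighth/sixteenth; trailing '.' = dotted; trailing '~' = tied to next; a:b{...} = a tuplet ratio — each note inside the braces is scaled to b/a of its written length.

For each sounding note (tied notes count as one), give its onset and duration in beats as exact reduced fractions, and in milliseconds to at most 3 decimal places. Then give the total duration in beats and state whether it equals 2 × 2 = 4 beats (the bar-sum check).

1) 0.0ms=0b +909.091ms=3/2b
2) 909.091ms=3/2b +303.03ms=1/2b
3) 1212.121ms=2b +303.03ms=1/2b
4) 1515.152ms=5/2b +151.515ms=1/4b
5) 1666.667ms=11/4b +151.515ms=1/4b
6) 1818.182ms=3b +202.02ms=1/3b
7) 2020.202ms=10/3b +202.02ms=1/3b
8) 2222.222ms=11/3b +202.02ms=1/3b
Σ=4b of 4 (99bpm 2/4) — PASS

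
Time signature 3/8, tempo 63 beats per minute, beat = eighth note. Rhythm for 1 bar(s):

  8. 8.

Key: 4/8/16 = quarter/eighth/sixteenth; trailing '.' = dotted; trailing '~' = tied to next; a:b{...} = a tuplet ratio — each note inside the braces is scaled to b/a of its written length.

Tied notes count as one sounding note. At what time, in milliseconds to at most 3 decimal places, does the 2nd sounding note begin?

1. 0.0ms @ 0 + 1428.571ms (3/2)
2. 1428.571ms @ 3/2 + 1428.571ms (3/2)

note 2 onset = 3/2b = 1428.571ms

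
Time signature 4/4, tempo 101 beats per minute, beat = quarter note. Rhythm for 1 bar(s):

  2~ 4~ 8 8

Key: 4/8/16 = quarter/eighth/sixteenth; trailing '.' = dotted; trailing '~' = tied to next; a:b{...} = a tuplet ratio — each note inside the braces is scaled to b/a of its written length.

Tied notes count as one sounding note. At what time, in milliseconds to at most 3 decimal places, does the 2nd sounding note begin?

note 2 onset = 7/2b = 2079.208ms

1. 0.0ms @ 0 + 2079.208ms (7/2)
2. 2079.208ms @ 7/2 + 297.03ms (1/2)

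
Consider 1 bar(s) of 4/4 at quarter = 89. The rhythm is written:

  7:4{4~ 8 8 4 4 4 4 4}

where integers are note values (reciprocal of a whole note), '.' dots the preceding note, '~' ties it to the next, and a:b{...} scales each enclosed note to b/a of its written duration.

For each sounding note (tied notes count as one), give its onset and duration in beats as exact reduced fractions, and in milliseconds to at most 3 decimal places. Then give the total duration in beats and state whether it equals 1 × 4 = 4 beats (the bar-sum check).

1) 0.0ms=0b +577.849ms=6/7b
2) 577.849ms=6/7b +192.616ms=2/7b
3) 770.465ms=8/7b +385.233ms=4/7b
4) 1155.698ms=12/7b +385.233ms=4/7b
5) 1540.931ms=16/7b +385.233ms=4/7b
6) 1926.164ms=20/7b +385.233ms=4/7b
7) 2311.396ms=24/7b +385.233ms=4/7b
Σ=4b of 4 (89bpm 4/4) — PASS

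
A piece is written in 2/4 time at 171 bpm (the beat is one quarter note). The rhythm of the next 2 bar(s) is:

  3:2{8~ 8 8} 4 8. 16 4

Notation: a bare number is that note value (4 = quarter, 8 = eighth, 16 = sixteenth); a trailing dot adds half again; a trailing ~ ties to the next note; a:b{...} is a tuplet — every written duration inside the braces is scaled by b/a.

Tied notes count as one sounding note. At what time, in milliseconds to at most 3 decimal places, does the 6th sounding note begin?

1. 0.0ms @ 0 + 233.918ms (2/3)
2. 233.918ms @ 2/3 + 116.959ms (1/3)
3. 350.877ms @ 1 + 350.877ms (1)
4. 701.754ms @ 2 + 263.158ms (3/4)
5. 964.912ms @ 11/4 + 87.719ms (1/4)
6. 1052.632ms @ 3 + 350.877ms (1)

note 6 onset = 3b = 1052.632ms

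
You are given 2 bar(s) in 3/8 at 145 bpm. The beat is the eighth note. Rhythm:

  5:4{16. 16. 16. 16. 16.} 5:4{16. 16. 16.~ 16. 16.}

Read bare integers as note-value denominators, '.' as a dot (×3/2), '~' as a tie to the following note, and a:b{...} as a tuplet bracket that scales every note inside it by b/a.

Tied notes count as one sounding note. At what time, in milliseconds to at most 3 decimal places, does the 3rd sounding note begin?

1. 0.0ms @ 0 + 248.276ms (3/5)
2. 248.276ms @ 3/5 + 248.276ms (3/5)
3. 496.552ms @ 6/5 + 248.276ms (3/5)
4. 744.828ms @ 9/5 + 248.276ms (3/5)
5. 993.103ms @ 12/5 + 248.276ms (3/5)
6. 1241.379ms @ 3 + 248.276ms (3/5)
7. 1489.655ms @ 18/5 + 248.276ms (3/5)
8. 1737.931ms @ 21/5 + 496.552ms (6/5)
9. 2234.483ms @ 27/5 + 248.276ms (3/5)

note 3 onset = 6/5b = 496.552ms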